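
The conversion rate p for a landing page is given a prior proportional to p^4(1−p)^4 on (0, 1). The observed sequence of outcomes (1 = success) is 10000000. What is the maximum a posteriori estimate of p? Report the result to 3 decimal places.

p̂_MAP = 0.313

The prior density ∝ p^4(1−p)^4 is the kernel of Beta(5, 5).
Data: 1 success in 8 trials (from the sequence). The binomial likelihood contributes p(1−p)^7, so the posterior is Beta(5+1, 5+7) = Beta(6, 12).
For Beta(a, b) with a, b > 1 the mode is (a−1)/(a+b−2) = 5/16 ≈ 0.313.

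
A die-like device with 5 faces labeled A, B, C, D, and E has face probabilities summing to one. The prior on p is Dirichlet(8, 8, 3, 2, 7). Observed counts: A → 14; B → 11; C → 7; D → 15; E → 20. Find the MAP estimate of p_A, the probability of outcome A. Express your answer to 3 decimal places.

MAP estimate of p_A = 0.233

The posterior is Dirichlet(αᵢ + nᵢ) = Dirichlet(22, 19, 10, 17, 27).
For a Dirichlet(a₁,…,a_K) with all aᵢ > 1, the mode has j-th component (aⱼ − 1)/(Σaᵢ − K).
Here Σaᵢ = 95 and K = 5, so p_A = (22 − 1)/(95 − 5) = 21/90 ≈ 0.233.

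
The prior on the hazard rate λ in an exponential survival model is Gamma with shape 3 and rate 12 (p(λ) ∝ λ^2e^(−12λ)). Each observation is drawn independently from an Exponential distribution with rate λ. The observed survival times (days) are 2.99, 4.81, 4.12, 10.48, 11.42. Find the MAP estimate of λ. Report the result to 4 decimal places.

The Exponential(rate=λ) likelihood is ∝ λ^n e^(−λΣtᵢ). Here n = 5 and Σtᵢ = 2.99 + 4.81 + 4.12 + 10.48 + 11.42 = 33.82.
Posterior ∝ λ^2e^(−12λ) · λ^5e^(−33.82λ) = λ^7e^(−45.82λ), i.e. Gamma(8, 45.82).
Mode = (a−1)/b = 7/45.82 ≈ 0.1528.

λ̂_MAP = 0.1528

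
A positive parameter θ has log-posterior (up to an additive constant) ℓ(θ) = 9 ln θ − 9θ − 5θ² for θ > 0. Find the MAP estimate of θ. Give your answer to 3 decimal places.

θ̂_MAP = 0.600

ℓ'(θ) = 9/θ − 9 − 10θ. Setting this to zero and multiplying by θ: 10θ² + 9θ − 9 = 0.
θ = (−9 + √(9² + 4·10·9)) / (2·10) = (−9 + √441) / 20 = (−9 + 21)/20 = 3/5.
ℓ''(θ) = −9/θ² − 10 < 0, confirming a maximum.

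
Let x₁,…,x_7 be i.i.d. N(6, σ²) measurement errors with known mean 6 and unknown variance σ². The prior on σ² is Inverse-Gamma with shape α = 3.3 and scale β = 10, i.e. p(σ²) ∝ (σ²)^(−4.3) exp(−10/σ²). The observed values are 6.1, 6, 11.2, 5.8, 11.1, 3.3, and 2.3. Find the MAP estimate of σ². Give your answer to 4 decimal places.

σ̂²_MAP = 6.0308

Sum of squared deviations about the known mean: SS = (6.1−6)² + (6−6)² + (11.2−6)² + (5.8−6)² + (11.1−6)² + (3.3−6)² + (2.3−6)² = 74.08.
The Normal likelihood contributes (σ²)^(−n/2) exp(−SS/(2σ²)), so the posterior is Inverse-Gamma(α + n/2, β + SS/2) = Inverse-Gamma(6.8, 47.04).
The mode of Inverse-Gamma(a, b) is b/(a+1) = 47.04/7.8 ≈ 6.0308.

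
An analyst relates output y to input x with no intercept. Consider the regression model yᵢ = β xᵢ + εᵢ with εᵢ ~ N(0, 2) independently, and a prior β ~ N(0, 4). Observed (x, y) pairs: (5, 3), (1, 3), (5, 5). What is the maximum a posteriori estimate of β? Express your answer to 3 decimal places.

β̂_MAP = 0.835

log p(β | y) = −Σ(yᵢ − βxᵢ)²/(2·2) − β²/(2·4) + const.
Setting the derivative to zero: Σxᵢ(yᵢ − βxᵢ)/2 − β/4 = 0, so β = Σxᵢyᵢ / (Σxᵢ² + σ²/τ²).
Σxᵢyᵢ = 5·3 + 1·3 + 5·5 = 43; Σxᵢ² = 51; σ²/τ² = 0.5.
β̂_MAP = 43 / (51 + 0.5) = 43/51.5 ≈ 0.835.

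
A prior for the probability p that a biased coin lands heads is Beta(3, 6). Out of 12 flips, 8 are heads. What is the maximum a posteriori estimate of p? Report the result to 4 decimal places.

Prior: Beta(3, 6).
Data: 8 successes in 12 trials. The binomial likelihood contributes p^8(1−p)^4, so the posterior is Beta(3+8, 6+4) = Beta(11, 10).
For Beta(a, b) with a, b > 1 the mode is (a−1)/(a+b−2) = 10/19 ≈ 0.5263.

p̂_MAP = 0.5263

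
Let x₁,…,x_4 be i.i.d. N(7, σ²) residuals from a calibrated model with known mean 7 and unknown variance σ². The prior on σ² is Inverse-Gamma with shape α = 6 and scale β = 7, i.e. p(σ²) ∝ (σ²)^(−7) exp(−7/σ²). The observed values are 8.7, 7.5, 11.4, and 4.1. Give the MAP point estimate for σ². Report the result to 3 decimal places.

Sum of squared deviations about the known mean: SS = (8.7−7)² + (7.5−7)² + (11.4−7)² + (4.1−7)² = 30.91.
The Normal likelihood contributes (σ²)^(−n/2) exp(−SS/(2σ²)), so the posterior is Inverse-Gamma(α + n/2, β + SS/2) = Inverse-Gamma(8, 22.455).
The mode of Inverse-Gamma(a, b) is b/(a+1) = 22.455/9 ≈ 2.495.

σ̂²_MAP = 2.495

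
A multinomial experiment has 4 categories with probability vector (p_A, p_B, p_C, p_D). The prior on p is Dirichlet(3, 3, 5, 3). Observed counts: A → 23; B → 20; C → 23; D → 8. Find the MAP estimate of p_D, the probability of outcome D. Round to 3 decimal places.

The posterior is Dirichlet(αᵢ + nᵢ) = Dirichlet(26, 23, 28, 11).
For a Dirichlet(a₁,…,a_K) with all aᵢ > 1, the mode has j-th component (aⱼ − 1)/(Σaᵢ − K).
Here Σaᵢ = 88 and K = 4, so p_D = (11 − 1)/(88 − 4) = 10/84 ≈ 0.119.

MAP estimate of p_D = 0.119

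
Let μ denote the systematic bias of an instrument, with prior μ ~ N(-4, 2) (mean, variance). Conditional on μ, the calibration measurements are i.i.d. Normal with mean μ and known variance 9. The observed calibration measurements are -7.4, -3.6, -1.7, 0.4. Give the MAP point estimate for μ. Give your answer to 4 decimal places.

μ̂_MAP = -3.5647

n = 4; x̄ = ((-7.4) + (-3.6) + (-1.7) + 0.4)/4 = -12.3/4 = -3.075.
For a Normal prior and Normal likelihood with known variance, the posterior is Normal; its mode equals its mean, the precision-weighted average.
Prior precision 1/σ₀² = 1/2 = 0.5; data precision n/σ² = 4/9.
μ̂ = (0.5·(-4) + (4/9)·(-3.075)) / (0.5 + 4/9) = (-101/30)/(17/18) = -303/85 ≈ -3.5647.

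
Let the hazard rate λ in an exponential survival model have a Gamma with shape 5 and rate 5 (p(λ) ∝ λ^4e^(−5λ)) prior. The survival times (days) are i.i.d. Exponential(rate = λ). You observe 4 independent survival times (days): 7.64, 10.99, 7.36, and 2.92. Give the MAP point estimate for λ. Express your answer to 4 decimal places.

The Exponential(rate=λ) likelihood is ∝ λ^n e^(−λΣtᵢ). Here n = 4 and Σtᵢ = 7.64 + 10.99 + 7.36 + 2.92 = 28.91.
Posterior ∝ λ^4e^(−5λ) · λ^4e^(−28.91λ) = λ^8e^(−33.91λ), i.e. Gamma(9, 33.91).
Mode = (a−1)/b = 8/33.91 ≈ 0.2359.

λ̂_MAP = 0.2359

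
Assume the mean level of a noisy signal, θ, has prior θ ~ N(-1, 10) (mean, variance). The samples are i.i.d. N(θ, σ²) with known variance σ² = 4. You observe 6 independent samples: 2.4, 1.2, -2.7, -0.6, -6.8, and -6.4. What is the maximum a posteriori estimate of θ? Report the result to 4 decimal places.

n = 6; x̄ = (2.4 + 1.2 + (-2.7) + (-0.6) + (-6.8) + (-6.4))/6 = -12.9/6 = -2.15.
For a Normal prior and Normal likelihood with known variance, the posterior is Normal; its mode equals its mean, the precision-weighted average.
Prior precision 1/σ₀² = 1/10 = 0.1; data precision n/σ² = 6/4 = 1.5.
θ̂ = (0.1·(-1) + 1.5·(-2.15)) / (0.1 + 1.5) = (-3.325)/1.6 = -2.078125 ≈ -2.0781.

θ̂_MAP = -2.0781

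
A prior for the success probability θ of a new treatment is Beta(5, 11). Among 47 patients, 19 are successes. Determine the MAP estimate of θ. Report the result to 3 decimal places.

θ̂_MAP = 0.377

Prior: Beta(5, 11).
Data: 19 successes in 47 trials. The binomial likelihood contributes θ^19(1−θ)^28, so the posterior is Beta(5+19, 11+28) = Beta(24, 39).
For Beta(a, b) with a, b > 1 the mode is (a−1)/(a+b−2) = 23/61 ≈ 0.377.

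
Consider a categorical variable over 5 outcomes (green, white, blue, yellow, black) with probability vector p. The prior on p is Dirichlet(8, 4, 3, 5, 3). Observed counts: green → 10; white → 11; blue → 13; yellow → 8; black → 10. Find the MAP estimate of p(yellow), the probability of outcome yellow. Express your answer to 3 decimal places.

MAP estimate of p(yellow) = 0.171

The posterior is Dirichlet(αᵢ + nᵢ) = Dirichlet(18, 15, 16, 13, 13).
For a Dirichlet(a₁,…,a_K) with all aᵢ > 1, the mode has j-th component (aⱼ − 1)/(Σaᵢ − K).
Here Σaᵢ = 75 and K = 5, so p(yellow) = (13 − 1)/(75 − 5) = 12/70 ≈ 0.171.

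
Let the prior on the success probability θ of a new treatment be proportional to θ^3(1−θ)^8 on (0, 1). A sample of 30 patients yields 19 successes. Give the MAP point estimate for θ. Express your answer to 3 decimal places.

θ̂_MAP = 0.537

The prior density ∝ θ^3(1−θ)^8 is the kernel of Beta(4, 9).
Data: 19 successes in 30 trials. The binomial likelihood contributes θ^19(1−θ)^11, so the posterior is Beta(4+19, 9+11) = Beta(23, 20).
For Beta(a, b) with a, b > 1 the mode is (a−1)/(a+b−2) = 22/41 ≈ 0.537.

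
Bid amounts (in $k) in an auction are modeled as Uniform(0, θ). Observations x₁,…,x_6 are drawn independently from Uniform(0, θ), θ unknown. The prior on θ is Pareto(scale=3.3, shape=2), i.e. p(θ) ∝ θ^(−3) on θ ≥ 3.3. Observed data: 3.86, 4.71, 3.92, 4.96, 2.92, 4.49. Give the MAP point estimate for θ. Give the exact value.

θ̂_MAP = 4.96

The Uniform(0, θ) likelihood is θ^(−n) for θ ≥ max(xᵢ), zero otherwise. Here max(xᵢ) = 4.96.
Posterior ∝ θ^(−3) · θ^(−6) = θ^(−9) on θ ≥ max(3.3, 4.96) = 4.96.
This density is strictly decreasing in θ, so the posterior mode lies at the lower boundary of the support.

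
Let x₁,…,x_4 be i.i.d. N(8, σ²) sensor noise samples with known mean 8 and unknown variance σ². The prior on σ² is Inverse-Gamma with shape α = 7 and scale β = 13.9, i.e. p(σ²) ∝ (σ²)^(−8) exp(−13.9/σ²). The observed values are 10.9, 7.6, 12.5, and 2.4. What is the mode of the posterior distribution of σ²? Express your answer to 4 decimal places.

Sum of squared deviations about the known mean: SS = (10.9−8)² + (7.6−8)² + (12.5−8)² + (2.4−8)² = 60.18.
The Normal likelihood contributes (σ²)^(−n/2) exp(−SS/(2σ²)), so the posterior is Inverse-Gamma(α + n/2, β + SS/2) = Inverse-Gamma(9, 43.99).
The mode of Inverse-Gamma(a, b) is b/(a+1) = 43.99/10 ≈ 4.3990.

σ̂²_MAP = 4.3990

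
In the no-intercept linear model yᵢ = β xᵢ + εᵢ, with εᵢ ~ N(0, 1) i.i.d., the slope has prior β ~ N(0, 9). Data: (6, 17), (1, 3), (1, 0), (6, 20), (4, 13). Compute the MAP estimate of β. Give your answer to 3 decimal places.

log p(β | y) = −Σ(yᵢ − βxᵢ)²/(2·1) − β²/(2·9) + const.
Setting the derivative to zero: Σxᵢ(yᵢ − βxᵢ)/1 − β/9 = 0, so β = Σxᵢyᵢ / (Σxᵢ² + σ²/τ²).
Σxᵢyᵢ = 6·17 + 1·3 + 1·0 + 6·20 + 4·13 = 277; Σxᵢ² = 90; σ²/τ² = 1/9.
β̂_MAP = 277 / (90 + 1/9) = 277/(811/9) = 2493/811 ≈ 3.074.

β̂_MAP = 3.074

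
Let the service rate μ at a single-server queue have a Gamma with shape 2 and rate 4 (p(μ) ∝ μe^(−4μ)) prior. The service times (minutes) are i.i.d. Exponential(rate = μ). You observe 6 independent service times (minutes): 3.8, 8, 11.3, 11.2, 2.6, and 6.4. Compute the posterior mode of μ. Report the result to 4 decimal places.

μ̂_MAP = 0.1480

The Exponential(rate=μ) likelihood is ∝ μ^n e^(−μΣtᵢ). Here n = 6 and Σtᵢ = 3.8 + 8 + 11.3 + 11.2 + 2.6 + 6.4 = 43.3.
Posterior ∝ μe^(−4μ) · μ^6e^(−43.3μ) = μ^7e^(−47.3μ), i.e. Gamma(8, 47.3).
Mode = (a−1)/b = 7/47.3 ≈ 0.1480.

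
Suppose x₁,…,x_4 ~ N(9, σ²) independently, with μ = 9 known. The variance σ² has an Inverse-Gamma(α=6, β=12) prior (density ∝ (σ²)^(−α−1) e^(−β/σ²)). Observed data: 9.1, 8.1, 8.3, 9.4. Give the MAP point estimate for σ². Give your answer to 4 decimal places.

σ̂²_MAP = 1.4150

Sum of squared deviations about the known mean: SS = (9.1−9)² + (8.1−9)² + (8.3−9)² + (9.4−9)² = 1.47.
The Normal likelihood contributes (σ²)^(−n/2) exp(−SS/(2σ²)), so the posterior is Inverse-Gamma(α + n/2, β + SS/2) = Inverse-Gamma(8, 12.735).
The mode of Inverse-Gamma(a, b) is b/(a+1) = 12.735/9 ≈ 1.4150.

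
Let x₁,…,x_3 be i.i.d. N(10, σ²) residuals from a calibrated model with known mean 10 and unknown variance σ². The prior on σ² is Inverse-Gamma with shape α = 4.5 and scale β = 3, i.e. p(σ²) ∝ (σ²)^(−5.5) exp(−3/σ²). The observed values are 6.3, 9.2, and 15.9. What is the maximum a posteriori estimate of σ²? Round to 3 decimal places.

σ̂²_MAP = 3.939

Sum of squared deviations about the known mean: SS = (6.3−10)² + (9.2−10)² + (15.9−10)² = 49.14.
The Normal likelihood contributes (σ²)^(−n/2) exp(−SS/(2σ²)), so the posterior is Inverse-Gamma(α + n/2, β + SS/2) = Inverse-Gamma(6, 27.57).
The mode of Inverse-Gamma(a, b) is b/(a+1) = 27.57/7 ≈ 3.939.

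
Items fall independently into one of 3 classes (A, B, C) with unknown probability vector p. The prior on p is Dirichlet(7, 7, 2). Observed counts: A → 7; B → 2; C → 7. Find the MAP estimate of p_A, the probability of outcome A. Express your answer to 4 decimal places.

The posterior is Dirichlet(αᵢ + nᵢ) = Dirichlet(14, 9, 9).
For a Dirichlet(a₁,…,a_K) with all aᵢ > 1, the mode has j-th component (aⱼ − 1)/(Σaᵢ − K).
Here Σaᵢ = 32 and K = 3, so p_A = (14 − 1)/(32 − 3) = 13/29 ≈ 0.4483.

MAP estimate of p_A = 0.4483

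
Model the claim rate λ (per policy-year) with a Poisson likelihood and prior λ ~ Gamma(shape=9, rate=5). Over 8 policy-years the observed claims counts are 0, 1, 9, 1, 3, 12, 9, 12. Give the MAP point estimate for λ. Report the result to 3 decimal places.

λ̂_MAP = 4.231

Σxᵢ = 0+1+9+1+3+12+9+12 = 47, with n = 8.
Posterior ∝ λ^8e^(−5λ) · λ^47e^(−8λ) = λ^55e^(−13λ), i.e. Gamma(shape=56, rate=13).
The mode of a Gamma(a, b) with a ≥ 1 (shape–rate) is (a−1)/b = 55/13 ≈ 4.231.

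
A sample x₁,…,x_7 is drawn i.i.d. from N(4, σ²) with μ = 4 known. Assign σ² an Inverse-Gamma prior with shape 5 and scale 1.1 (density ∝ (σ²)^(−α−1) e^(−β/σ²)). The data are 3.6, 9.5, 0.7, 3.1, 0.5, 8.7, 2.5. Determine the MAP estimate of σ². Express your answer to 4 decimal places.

σ̂²_MAP = 4.2579

Sum of squared deviations about the known mean: SS = (3.6−4)² + (9.5−4)² + (0.7−4)² + (3.1−4)² + (0.5−4)² + (8.7−4)² + (2.5−4)² = 78.7.
The Normal likelihood contributes (σ²)^(−n/2) exp(−SS/(2σ²)), so the posterior is Inverse-Gamma(α + n/2, β + SS/2) = Inverse-Gamma(8.5, 40.45).
The mode of Inverse-Gamma(a, b) is b/(a+1) = 40.45/9.5 ≈ 4.2579.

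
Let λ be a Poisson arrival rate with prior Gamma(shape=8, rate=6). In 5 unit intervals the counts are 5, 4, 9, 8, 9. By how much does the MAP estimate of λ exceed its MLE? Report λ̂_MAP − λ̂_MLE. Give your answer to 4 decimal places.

Σxᵢ = 35. Posterior is Gamma(43, 11); MAP = (43−1)/11 = 42/11 ≈ 3.81818.
MLE = x̄ = 35/5 ≈ 7.00000.
Difference = 42/11 − 35/5 = -35/11 ≈ -3.1818.

MAP − MLE = -3.1818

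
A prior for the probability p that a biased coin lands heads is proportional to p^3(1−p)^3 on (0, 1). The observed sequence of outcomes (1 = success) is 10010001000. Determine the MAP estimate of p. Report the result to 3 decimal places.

The prior density ∝ p^3(1−p)^3 is the kernel of Beta(4, 4).
Data: 3 successes in 11 trials (from the sequence). The binomial likelihood contributes p^3(1−p)^8, so the posterior is Beta(4+3, 4+8) = Beta(7, 12).
For Beta(a, b) with a, b > 1 the mode is (a−1)/(a+b−2) = 6/17 ≈ 0.353.

p̂_MAP = 0.353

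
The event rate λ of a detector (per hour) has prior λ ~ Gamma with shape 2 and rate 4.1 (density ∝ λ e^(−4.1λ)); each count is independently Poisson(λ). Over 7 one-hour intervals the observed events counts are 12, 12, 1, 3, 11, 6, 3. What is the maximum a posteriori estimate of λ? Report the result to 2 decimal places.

λ̂_MAP = 4.41

Σxᵢ = 12+12+1+3+11+6+3 = 48, with n = 7.
Posterior ∝ λe^(−4.1λ) · λ^48e^(−7λ) = λ^49e^(−11.1λ), i.e. Gamma(shape=50, rate=11.1).
The mode of a Gamma(a, b) with a ≥ 1 (shape–rate) is (a−1)/b = 49/11.1 ≈ 4.41.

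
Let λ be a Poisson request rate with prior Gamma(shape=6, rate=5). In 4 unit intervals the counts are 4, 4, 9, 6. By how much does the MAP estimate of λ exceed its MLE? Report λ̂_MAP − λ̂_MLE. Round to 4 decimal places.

Σxᵢ = 23. Posterior is Gamma(29, 9); MAP = (29−1)/9 = 28/9 ≈ 3.11111.
MLE = x̄ = 23/4 ≈ 5.75000.
Difference = 28/9 − 23/4 = -95/36 ≈ -2.6389.

MAP − MLE = -2.6389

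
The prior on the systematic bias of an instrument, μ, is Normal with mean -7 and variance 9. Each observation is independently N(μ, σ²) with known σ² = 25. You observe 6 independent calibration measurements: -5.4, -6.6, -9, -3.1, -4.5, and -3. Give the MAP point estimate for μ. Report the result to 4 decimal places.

n = 6; x̄ = ((-5.4) + (-6.6) + (-9) + (-3.1) + (-4.5) + (-3))/6 = -31.6/6 = -79/15 ≈ -5.2667.
For a Normal prior and Normal likelihood with known variance, the posterior is Normal; its mode equals its mean, the precision-weighted average.
Prior precision 1/σ₀² = 1/9; data precision n/σ² = 6/25 = 0.24.
μ̂ = ((1/9)·(-7) + 0.24·(-79/15)) / (1/9 + 0.24) = (-2297/1125)/(79/225) = -2297/395 ≈ -5.8152.

μ̂_MAP = -5.8152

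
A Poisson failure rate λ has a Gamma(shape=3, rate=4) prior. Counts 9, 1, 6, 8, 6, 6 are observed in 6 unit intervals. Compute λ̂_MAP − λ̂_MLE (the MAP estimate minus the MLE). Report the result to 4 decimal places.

Σxᵢ = 36. Posterior is Gamma(39, 10); MAP = (39−1)/10 = 38/10 ≈ 3.80000.
MLE = x̄ = 36/6 ≈ 6.00000.
Difference = 38/10 − 36/6 = -11/5 ≈ -2.2000.

MAP − MLE = -2.2000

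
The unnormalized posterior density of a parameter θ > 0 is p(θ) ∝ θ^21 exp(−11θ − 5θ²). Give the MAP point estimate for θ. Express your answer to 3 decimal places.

θ̂_MAP = 1.000

ℓ'(θ) = 21/θ − 11 − 10θ. Setting this to zero and multiplying by θ: 10θ² + 11θ − 21 = 0.
θ = (−11 + √(11² + 4·10·21)) / (2·10) = (−11 + √961) / 20 = (−11 + 31)/20 = 1.
ℓ''(θ) = −21/θ² − 10 < 0, confirming a maximum.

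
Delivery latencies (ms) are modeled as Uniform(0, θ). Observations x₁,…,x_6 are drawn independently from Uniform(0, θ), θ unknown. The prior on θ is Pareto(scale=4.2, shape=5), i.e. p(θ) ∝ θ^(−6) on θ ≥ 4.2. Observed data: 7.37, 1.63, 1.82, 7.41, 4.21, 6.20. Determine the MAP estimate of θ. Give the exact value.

θ̂_MAP = 7.41

The Uniform(0, θ) likelihood is θ^(−n) for θ ≥ max(xᵢ), zero otherwise. Here max(xᵢ) = 7.41.
Posterior ∝ θ^(−6) · θ^(−6) = θ^(−12) on θ ≥ max(4.2, 7.41) = 7.41.
This density is strictly decreasing in θ, so the posterior mode lies at the lower boundary of the support.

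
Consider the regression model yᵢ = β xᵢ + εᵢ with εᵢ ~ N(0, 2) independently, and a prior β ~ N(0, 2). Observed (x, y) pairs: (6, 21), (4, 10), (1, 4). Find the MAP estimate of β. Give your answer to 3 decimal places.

log p(β | y) = −Σ(yᵢ − βxᵢ)²/(2·2) − β²/(2·2) + const.
Setting the derivative to zero: Σxᵢ(yᵢ − βxᵢ)/2 − β/2 = 0, so β = Σxᵢyᵢ / (Σxᵢ² + σ²/τ²).
Σxᵢyᵢ = 6·21 + 4·10 + 1·4 = 170; Σxᵢ² = 53; σ²/τ² = 1.
β̂_MAP = 170 / (53 + 1) = 170/54 ≈ 3.148.

β̂_MAP = 3.148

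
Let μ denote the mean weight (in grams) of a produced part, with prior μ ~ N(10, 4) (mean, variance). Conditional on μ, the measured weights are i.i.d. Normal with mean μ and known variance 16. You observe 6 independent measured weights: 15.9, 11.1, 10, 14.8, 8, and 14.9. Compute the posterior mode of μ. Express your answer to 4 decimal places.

n = 6; x̄ = (15.9 + 11.1 + 10 + 14.8 + 8 + 14.9)/6 = 74.7/6 = 12.45.
For a Normal prior and Normal likelihood with known variance, the posterior is Normal; its mode equals its mean, the precision-weighted average.
Prior precision 1/σ₀² = 1/4 = 0.25; data precision n/σ² = 6/16 = 0.375.
μ̂ = (0.25·10 + 0.375·12.45) / (0.25 + 0.375) = 7.16875/0.625 = 11.4700.

μ̂_MAP = 11.4700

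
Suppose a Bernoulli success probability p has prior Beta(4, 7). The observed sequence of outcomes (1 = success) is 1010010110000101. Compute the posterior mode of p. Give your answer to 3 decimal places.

Prior: Beta(4, 7).
Data: 7 successes in 16 trials (from the sequence). The binomial likelihood contributes p^7(1−p)^9, so the posterior is Beta(4+7, 7+9) = Beta(11, 16).
For Beta(a, b) with a, b > 1 the mode is (a−1)/(a+b−2) = 10/25 ≈ 0.400.

p̂_MAP = 0.400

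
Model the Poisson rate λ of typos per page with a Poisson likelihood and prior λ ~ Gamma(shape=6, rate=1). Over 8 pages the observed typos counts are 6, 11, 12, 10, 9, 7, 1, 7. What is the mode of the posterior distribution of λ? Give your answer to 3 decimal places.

λ̂_MAP = 7.556

Σxᵢ = 6+11+12+10+9+7+1+7 = 63, with n = 8.
Posterior ∝ λ^5e^(−1λ) · λ^63e^(−8λ) = λ^68e^(−9λ), i.e. Gamma(shape=69, rate=9).
The mode of a Gamma(a, b) with a ≥ 1 (shape–rate) is (a−1)/b = 68/9 ≈ 7.556.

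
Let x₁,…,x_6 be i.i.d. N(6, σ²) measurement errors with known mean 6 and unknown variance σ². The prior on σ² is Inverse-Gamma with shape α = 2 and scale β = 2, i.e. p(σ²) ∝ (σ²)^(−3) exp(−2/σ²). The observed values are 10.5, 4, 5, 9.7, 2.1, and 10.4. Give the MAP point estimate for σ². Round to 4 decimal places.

Sum of squared deviations about the known mean: SS = (10.5−6)² + (4−6)² + (5−6)² + (9.7−6)² + (2.1−6)² + (10.4−6)² = 73.51.
The Normal likelihood contributes (σ²)^(−n/2) exp(−SS/(2σ²)), so the posterior is Inverse-Gamma(α + n/2, β + SS/2) = Inverse-Gamma(5, 38.755).
The mode of Inverse-Gamma(a, b) is b/(a+1) = 38.755/6 ≈ 6.4592.

σ̂²_MAP = 6.4592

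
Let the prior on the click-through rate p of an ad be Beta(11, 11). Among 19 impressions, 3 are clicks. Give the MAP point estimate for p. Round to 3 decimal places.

Prior: Beta(11, 11).
Data: 3 successes in 19 trials. The binomial likelihood contributes p^3(1−p)^16, so the posterior is Beta(11+3, 11+16) = Beta(14, 27).
For Beta(a, b) with a, b > 1 the mode is (a−1)/(a+b−2) = 13/39 ≈ 0.333.

p̂_MAP = 0.333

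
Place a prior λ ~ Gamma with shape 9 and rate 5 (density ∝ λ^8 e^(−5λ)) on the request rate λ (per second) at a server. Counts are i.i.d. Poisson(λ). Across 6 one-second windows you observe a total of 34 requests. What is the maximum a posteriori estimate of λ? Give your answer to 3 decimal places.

λ̂_MAP = 3.818

Σxᵢ = 34, n = 6.
Posterior ∝ λ^8e^(−5λ) · λ^34e^(−6λ) = λ^42e^(−11λ), i.e. Gamma(shape=43, rate=11).
The mode of a Gamma(a, b) with a ≥ 1 (shape–rate) is (a−1)/b = 42/11 ≈ 3.818.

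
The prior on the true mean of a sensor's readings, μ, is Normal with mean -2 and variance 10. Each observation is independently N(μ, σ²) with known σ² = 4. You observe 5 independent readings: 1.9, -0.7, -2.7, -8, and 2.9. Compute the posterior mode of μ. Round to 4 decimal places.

n = 5; x̄ = (1.9 + (-0.7) + (-2.7) + (-8) + 2.9)/5 = -6.6/5 = -1.32.
For a Normal prior and Normal likelihood with known variance, the posterior is Normal; its mode equals its mean, the precision-weighted average.
Prior precision 1/σ₀² = 1/10 = 0.1; data precision n/σ² = 5/4 = 1.25.
μ̂ = (0.1·(-2) + 1.25·(-1.32)) / (0.1 + 1.25) = (-1.85)/1.35 = -37/27 ≈ -1.3704.

μ̂_MAP = -1.3704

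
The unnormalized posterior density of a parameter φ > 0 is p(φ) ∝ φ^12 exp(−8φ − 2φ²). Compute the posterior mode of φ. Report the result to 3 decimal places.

φ̂_MAP = 1.000

ℓ'(φ) = 12/φ − 8 − 4φ. Setting this to zero and multiplying by φ: 4φ² + 8φ − 12 = 0.
φ = (−8 + √(8² + 4·4·12)) / (2·4) = (−8 + √256) / 8 = (−8 + 16)/8 = 1.
ℓ''(φ) = −12/φ² − 4 < 0, confirming a maximum.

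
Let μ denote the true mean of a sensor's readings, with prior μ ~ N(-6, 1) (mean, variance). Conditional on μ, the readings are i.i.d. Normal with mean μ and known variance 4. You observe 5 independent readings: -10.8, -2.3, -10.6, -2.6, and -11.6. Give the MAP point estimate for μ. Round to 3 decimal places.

μ̂_MAP = -6.878

n = 5; x̄ = ((-10.8) + (-2.3) + (-10.6) + (-2.6) + (-11.6))/5 = -37.9/5 = -7.58.
For a Normal prior and Normal likelihood with known variance, the posterior is Normal; its mode equals its mean, the precision-weighted average.
Prior precision 1/σ₀² = 1/1 = 1; data precision n/σ² = 5/4 = 1.25.
μ̂ = (1·(-6) + 1.25·(-7.58)) / (1 + 1.25) = (-15.475)/2.25 = -619/90 ≈ -6.878.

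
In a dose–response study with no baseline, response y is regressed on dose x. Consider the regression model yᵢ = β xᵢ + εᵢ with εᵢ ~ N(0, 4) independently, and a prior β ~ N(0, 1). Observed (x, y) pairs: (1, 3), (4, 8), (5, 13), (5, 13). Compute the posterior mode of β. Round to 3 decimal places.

β̂_MAP = 2.324

log p(β | y) = −Σ(yᵢ − βxᵢ)²/(2·4) − β²/(2·1) + const.
Setting the derivative to zero: Σxᵢ(yᵢ − βxᵢ)/4 − β/1 = 0, so β = Σxᵢyᵢ / (Σxᵢ² + σ²/τ²).
Σxᵢyᵢ = 1·3 + 4·8 + 5·13 + 5·13 = 165; Σxᵢ² = 67; σ²/τ² = 4.
β̂_MAP = 165 / (67 + 4) = 165/71 ≈ 2.324.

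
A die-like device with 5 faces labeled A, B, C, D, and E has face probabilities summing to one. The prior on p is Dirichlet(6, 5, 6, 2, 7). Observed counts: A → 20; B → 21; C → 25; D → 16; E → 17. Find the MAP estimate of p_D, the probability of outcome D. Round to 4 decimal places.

MAP estimate of p_D = 0.1417

The posterior is Dirichlet(αᵢ + nᵢ) = Dirichlet(26, 26, 31, 18, 24).
For a Dirichlet(a₁,…,a_K) with all aᵢ > 1, the mode has j-th component (aⱼ − 1)/(Σaᵢ − K).
Here Σaᵢ = 125 and K = 5, so p_D = (18 − 1)/(125 − 5) = 17/120 ≈ 0.1417.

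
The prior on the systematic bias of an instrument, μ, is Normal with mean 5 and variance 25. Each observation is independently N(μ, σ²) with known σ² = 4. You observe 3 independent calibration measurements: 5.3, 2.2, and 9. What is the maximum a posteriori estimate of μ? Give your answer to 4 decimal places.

n = 3; x̄ = (5.3 + 2.2 + 9)/3 = 16.5/3 = 5.5.
For a Normal prior and Normal likelihood with known variance, the posterior is Normal; its mode equals its mean, the precision-weighted average.
Prior precision 1/σ₀² = 1/25 = 0.04; data precision n/σ² = 3/4 = 0.75.
μ̂ = (0.04·5 + 0.75·5.5) / (0.04 + 0.75) = 4.325/0.79 = 865/158 ≈ 5.4747.

μ̂_MAP = 5.4747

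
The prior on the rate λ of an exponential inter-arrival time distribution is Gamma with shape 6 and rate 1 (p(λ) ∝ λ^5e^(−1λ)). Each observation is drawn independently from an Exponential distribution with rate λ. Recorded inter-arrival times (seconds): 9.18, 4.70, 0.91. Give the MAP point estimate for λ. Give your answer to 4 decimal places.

The Exponential(rate=λ) likelihood is ∝ λ^n e^(−λΣtᵢ). Here n = 3 and Σtᵢ = 9.18 + 4.70 + 0.91 = 14.79.
Posterior ∝ λ^5e^(−1λ) · λ^3e^(−14.79λ) = λ^8e^(−15.79λ), i.e. Gamma(9, 15.79).
Mode = (a−1)/b = 8/15.79 ≈ 0.5066.

λ̂_MAP = 0.5066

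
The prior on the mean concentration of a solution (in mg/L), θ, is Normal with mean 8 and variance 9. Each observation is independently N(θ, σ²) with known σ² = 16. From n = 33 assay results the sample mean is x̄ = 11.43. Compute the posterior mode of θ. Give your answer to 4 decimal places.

n = 33, x̄ = 11.43.
For a Normal prior and Normal likelihood with known variance, the posterior is Normal; its mode equals its mean, the precision-weighted average.
Prior precision 1/σ₀² = 1/9; data precision n/σ² = 33/16 = 2.0625.
θ̂ = ((1/9)·8 + 2.0625·11.43) / (1/9 + 2.0625) = (352271/14400)/(313/144) = 352271/31300 ≈ 11.2547.

θ̂_MAP = 11.2547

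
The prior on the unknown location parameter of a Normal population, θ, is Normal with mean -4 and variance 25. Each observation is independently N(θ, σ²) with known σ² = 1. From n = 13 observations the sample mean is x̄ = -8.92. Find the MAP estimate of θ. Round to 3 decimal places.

θ̂_MAP = -8.905

n = 13, x̄ = -8.92.
For a Normal prior and Normal likelihood with known variance, the posterior is Normal; its mode equals its mean, the precision-weighted average.
Prior precision 1/σ₀² = 1/25 = 0.04; data precision n/σ² = 13/1 = 13.
θ̂ = (0.04·(-4) + 13·(-8.92)) / (0.04 + 13) = (-116.12)/13.04 = -2903/326 ≈ -8.905.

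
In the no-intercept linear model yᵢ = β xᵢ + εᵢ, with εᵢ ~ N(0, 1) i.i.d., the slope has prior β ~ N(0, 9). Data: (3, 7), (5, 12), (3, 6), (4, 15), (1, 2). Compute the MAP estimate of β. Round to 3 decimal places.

β̂_MAP = 2.678

log p(β | y) = −Σ(yᵢ − βxᵢ)²/(2·1) − β²/(2·9) + const.
Setting the derivative to zero: Σxᵢ(yᵢ − βxᵢ)/1 − β/9 = 0, so β = Σxᵢyᵢ / (Σxᵢ² + σ²/τ²).
Σxᵢyᵢ = 3·7 + 5·12 + 3·6 + 4·15 + 1·2 = 161; Σxᵢ² = 60; σ²/τ² = 1/9.
β̂_MAP = 161 / (60 + 1/9) = 161/(541/9) = 1449/541 ≈ 2.678.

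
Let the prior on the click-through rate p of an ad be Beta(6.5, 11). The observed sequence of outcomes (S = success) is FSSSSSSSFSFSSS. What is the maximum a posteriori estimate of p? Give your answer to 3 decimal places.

Prior: Beta(6.5, 11).
Data: 11 successes in 14 trials (from the sequence). The binomial likelihood contributes p^11(1−p)^3, so the posterior is Beta(6.5+11, 11+3) = Beta(17.5, 14).
For Beta(a, b) with a, b > 1 the mode is (a−1)/(a+b−2) = 16.5/29.5 ≈ 0.559.

p̂_MAP = 0.559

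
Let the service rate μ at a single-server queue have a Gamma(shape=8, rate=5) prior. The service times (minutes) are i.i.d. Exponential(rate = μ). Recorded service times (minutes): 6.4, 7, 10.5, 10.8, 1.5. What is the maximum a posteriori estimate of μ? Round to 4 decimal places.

The Exponential(rate=μ) likelihood is ∝ μ^n e^(−μΣtᵢ). Here n = 5 and Σtᵢ = 6.4 + 7 + 10.5 + 10.8 + 1.5 = 36.2.
Posterior ∝ μ^7e^(−5μ) · μ^5e^(−36.2μ) = μ^12e^(−41.2μ), i.e. Gamma(13, 41.2).
Mode = (a−1)/b = 12/41.2 ≈ 0.2913.

μ̂_MAP = 0.2913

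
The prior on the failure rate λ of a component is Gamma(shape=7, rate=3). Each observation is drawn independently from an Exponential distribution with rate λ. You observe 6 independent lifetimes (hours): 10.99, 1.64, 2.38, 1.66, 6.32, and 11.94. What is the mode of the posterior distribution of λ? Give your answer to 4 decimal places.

λ̂_MAP = 0.3164

The Exponential(rate=λ) likelihood is ∝ λ^n e^(−λΣtᵢ). Here n = 6 and Σtᵢ = 10.99 + 1.64 + 2.38 + 1.66 + 6.32 + 11.94 = 34.93.
Posterior ∝ λ^6e^(−3λ) · λ^6e^(−34.93λ) = λ^12e^(−37.93λ), i.e. Gamma(13, 37.93).
Mode = (a−1)/b = 12/37.93 ≈ 0.3164.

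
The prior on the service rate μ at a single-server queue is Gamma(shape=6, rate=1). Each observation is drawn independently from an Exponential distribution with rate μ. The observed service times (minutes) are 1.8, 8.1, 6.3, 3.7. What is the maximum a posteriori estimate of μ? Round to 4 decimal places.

μ̂_MAP = 0.4306

The Exponential(rate=μ) likelihood is ∝ μ^n e^(−μΣtᵢ). Here n = 4 and Σtᵢ = 1.8 + 8.1 + 6.3 + 3.7 = 19.9.
Posterior ∝ μ^5e^(−1μ) · μ^4e^(−19.9μ) = μ^9e^(−20.9μ), i.e. Gamma(10, 20.9).
Mode = (a−1)/b = 9/20.9 ≈ 0.4306.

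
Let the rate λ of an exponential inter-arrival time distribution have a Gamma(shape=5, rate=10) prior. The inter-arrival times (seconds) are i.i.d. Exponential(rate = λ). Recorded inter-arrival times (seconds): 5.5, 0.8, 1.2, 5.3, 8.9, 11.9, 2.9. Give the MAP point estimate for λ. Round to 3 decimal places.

The Exponential(rate=λ) likelihood is ∝ λ^n e^(−λΣtᵢ). Here n = 7 and Σtᵢ = 5.5 + 0.8 + 1.2 + 5.3 + 8.9 + 11.9 + 2.9 = 36.5.
Posterior ∝ λ^4e^(−10λ) · λ^7e^(−36.5λ) = λ^11e^(−46.5λ), i.e. Gamma(12, 46.5).
Mode = (a−1)/b = 11/46.5 ≈ 0.237.

λ̂_MAP = 0.237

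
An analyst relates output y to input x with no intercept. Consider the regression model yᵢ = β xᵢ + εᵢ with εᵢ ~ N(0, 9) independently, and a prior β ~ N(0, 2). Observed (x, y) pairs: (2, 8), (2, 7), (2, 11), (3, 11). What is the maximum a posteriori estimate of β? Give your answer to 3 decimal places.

log p(β | y) = −Σ(yᵢ − βxᵢ)²/(2·9) − β²/(2·2) + const.
Setting the derivative to zero: Σxᵢ(yᵢ − βxᵢ)/9 − β/2 = 0, so β = Σxᵢyᵢ / (Σxᵢ² + σ²/τ²).
Σxᵢyᵢ = 2·8 + 2·7 + 2·11 + 3·11 = 85; Σxᵢ² = 21; σ²/τ² = 4.5.
β̂_MAP = 85 / (21 + 4.5) = 85/25.5 ≈ 3.333.

β̂_MAP = 3.333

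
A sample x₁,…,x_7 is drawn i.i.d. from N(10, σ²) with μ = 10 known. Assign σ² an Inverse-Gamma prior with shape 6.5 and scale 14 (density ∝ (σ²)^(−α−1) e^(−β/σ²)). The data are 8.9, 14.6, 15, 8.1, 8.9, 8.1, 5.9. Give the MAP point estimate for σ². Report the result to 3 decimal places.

Sum of squared deviations about the known mean: SS = (8.9−10)² + (14.6−10)² + (15−10)² + (8.1−10)² + (8.9−10)² + (8.1−10)² + (5.9−10)² = 72.61.
The Normal likelihood contributes (σ²)^(−n/2) exp(−SS/(2σ²)), so the posterior is Inverse-Gamma(α + n/2, β + SS/2) = Inverse-Gamma(10, 50.305).
The mode of Inverse-Gamma(a, b) is b/(a+1) = 50.305/11 ≈ 4.573.

σ̂²_MAP = 4.573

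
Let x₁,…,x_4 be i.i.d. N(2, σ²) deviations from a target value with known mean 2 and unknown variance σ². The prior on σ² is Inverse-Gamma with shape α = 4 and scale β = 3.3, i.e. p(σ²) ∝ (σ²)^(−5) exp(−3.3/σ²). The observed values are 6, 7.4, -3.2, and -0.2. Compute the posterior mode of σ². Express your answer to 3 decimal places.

Sum of squared deviations about the known mean: SS = (6−2)² + (7.4−2)² + (-3.2−2)² + (-0.2−2)² = 77.04.
The Normal likelihood contributes (σ²)^(−n/2) exp(−SS/(2σ²)), so the posterior is Inverse-Gamma(α + n/2, β + SS/2) = Inverse-Gamma(6, 41.82).
The mode of Inverse-Gamma(a, b) is b/(a+1) = 41.82/7 ≈ 5.974.

σ̂²_MAP = 5.974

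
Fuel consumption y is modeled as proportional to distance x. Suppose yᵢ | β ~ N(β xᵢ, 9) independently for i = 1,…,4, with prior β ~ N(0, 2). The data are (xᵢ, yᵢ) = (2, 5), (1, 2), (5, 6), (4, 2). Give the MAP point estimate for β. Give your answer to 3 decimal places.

log p(β | y) = −Σ(yᵢ − βxᵢ)²/(2·9) − β²/(2·2) + const.
Setting the derivative to zero: Σxᵢ(yᵢ − βxᵢ)/9 − β/2 = 0, so β = Σxᵢyᵢ / (Σxᵢ² + σ²/τ²).
Σxᵢyᵢ = 2·5 + 1·2 + 5·6 + 4·2 = 50; Σxᵢ² = 46; σ²/τ² = 4.5.
β̂_MAP = 50 / (46 + 4.5) = 50/50.5 ≈ 0.990.

β̂_MAP = 0.990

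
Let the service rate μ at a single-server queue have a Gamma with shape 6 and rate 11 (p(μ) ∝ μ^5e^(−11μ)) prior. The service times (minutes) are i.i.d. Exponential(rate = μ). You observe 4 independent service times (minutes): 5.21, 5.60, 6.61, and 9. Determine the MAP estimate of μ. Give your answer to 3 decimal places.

The Exponential(rate=μ) likelihood is ∝ μ^n e^(−μΣtᵢ). Here n = 4 and Σtᵢ = 5.21 + 5.60 + 6.61 + 9 = 26.42.
Posterior ∝ μ^5e^(−11μ) · μ^4e^(−26.42μ) = μ^9e^(−37.42μ), i.e. Gamma(10, 37.42).
Mode = (a−1)/b = 9/37.42 ≈ 0.241.

μ̂_MAP = 0.241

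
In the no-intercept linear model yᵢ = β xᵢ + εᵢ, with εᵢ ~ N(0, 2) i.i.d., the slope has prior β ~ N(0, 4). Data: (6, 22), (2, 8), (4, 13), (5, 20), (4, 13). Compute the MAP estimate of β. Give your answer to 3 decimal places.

log p(β | y) = −Σ(yᵢ − βxᵢ)²/(2·2) − β²/(2·4) + const.
Setting the derivative to zero: Σxᵢ(yᵢ − βxᵢ)/2 − β/4 = 0, so β = Σxᵢyᵢ / (Σxᵢ² + σ²/τ²).
Σxᵢyᵢ = 6·22 + 2·8 + 4·13 + 5·20 + 4·13 = 352; Σxᵢ² = 97; σ²/τ² = 0.5.
β̂_MAP = 352 / (97 + 0.5) = 352/97.5 ≈ 3.610.

β̂_MAP = 3.610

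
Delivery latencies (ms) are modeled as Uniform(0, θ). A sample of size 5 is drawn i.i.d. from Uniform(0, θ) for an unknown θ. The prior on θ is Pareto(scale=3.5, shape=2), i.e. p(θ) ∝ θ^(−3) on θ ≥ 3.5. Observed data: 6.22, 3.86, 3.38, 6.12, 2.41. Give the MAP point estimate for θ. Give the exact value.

θ̂_MAP = 6.22

The Uniform(0, θ) likelihood is θ^(−n) for θ ≥ max(xᵢ), zero otherwise. Here max(xᵢ) = 6.22.
Posterior ∝ θ^(−3) · θ^(−5) = θ^(−8) on θ ≥ max(3.5, 6.22) = 6.22.
This density is strictly decreasing in θ, so the posterior mode lies at the lower boundary of the support.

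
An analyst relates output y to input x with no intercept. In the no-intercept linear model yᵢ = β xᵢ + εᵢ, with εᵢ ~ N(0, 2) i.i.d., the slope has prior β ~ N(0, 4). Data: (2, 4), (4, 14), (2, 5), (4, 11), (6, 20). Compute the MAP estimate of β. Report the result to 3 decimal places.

β̂_MAP = 3.111

log p(β | y) = −Σ(yᵢ − βxᵢ)²/(2·2) − β²/(2·4) + const.
Setting the derivative to zero: Σxᵢ(yᵢ − βxᵢ)/2 − β/4 = 0, so β = Σxᵢyᵢ / (Σxᵢ² + σ²/τ²).
Σxᵢyᵢ = 2·4 + 4·14 + 2·5 + 4·11 + 6·20 = 238; Σxᵢ² = 76; σ²/τ² = 0.5.
β̂_MAP = 238 / (76 + 0.5) = 238/76.5 ≈ 3.111.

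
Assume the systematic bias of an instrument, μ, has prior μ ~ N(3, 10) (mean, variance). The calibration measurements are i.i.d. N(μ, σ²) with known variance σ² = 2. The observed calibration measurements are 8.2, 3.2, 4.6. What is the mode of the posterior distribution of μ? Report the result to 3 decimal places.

μ̂_MAP = 5.188

n = 3; x̄ = (8.2 + 3.2 + 4.6)/3 = 16/3 = 16/3 ≈ 5.3333.
For a Normal prior and Normal likelihood with known variance, the posterior is Normal; its mode equals its mean, the precision-weighted average.
Prior precision 1/σ₀² = 1/10 = 0.1; data precision n/σ² = 3/2 = 1.5.
μ̂ = (0.1·3 + 1.5·(16/3)) / (0.1 + 1.5) = 8.3/1.6 = 5.1875 ≈ 5.188.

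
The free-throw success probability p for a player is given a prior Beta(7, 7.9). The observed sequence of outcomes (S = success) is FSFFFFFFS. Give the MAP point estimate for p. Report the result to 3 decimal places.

p̂_MAP = 0.365

Prior: Beta(7, 7.9).
Data: 2 successes in 9 trials (from the sequence). The binomial likelihood contributes p^2(1−p)^7, so the posterior is Beta(7+2, 7.9+7) = Beta(9, 14.9).
For Beta(a, b) with a, b > 1 the mode is (a−1)/(a+b−2) = 8/21.9 ≈ 0.365.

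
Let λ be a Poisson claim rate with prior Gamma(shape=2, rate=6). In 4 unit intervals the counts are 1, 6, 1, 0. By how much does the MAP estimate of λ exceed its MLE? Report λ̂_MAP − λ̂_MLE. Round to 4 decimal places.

MAP − MLE = -1.1000

Σxᵢ = 8. Posterior is Gamma(10, 10); MAP = (10−1)/10 = 9/10 ≈ 0.90000.
MLE = x̄ = 8/4 ≈ 2.00000.
Difference = 9/10 − 8/4 = -11/10 ≈ -1.1000.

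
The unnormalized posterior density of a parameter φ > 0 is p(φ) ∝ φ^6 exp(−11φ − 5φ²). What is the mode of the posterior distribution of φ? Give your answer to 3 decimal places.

ℓ'(φ) = 6/φ − 11 − 10φ. Setting this to zero and multiplying by φ: 10φ² + 11φ − 6 = 0.
φ = (−11 + √(11² + 4·10·6)) / (2·10) = (−11 + √361) / 20 = (−11 + 19)/20 = 2/5.
ℓ''(φ) = −6/φ² − 10 < 0, confirming a maximum.

φ̂_MAP = 0.400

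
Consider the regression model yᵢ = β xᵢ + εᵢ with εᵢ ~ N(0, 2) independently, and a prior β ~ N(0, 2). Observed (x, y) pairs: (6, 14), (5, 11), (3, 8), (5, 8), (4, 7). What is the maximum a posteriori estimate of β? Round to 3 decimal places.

β̂_MAP = 2.063

log p(β | y) = −Σ(yᵢ − βxᵢ)²/(2·2) − β²/(2·2) + const.
Setting the derivative to zero: Σxᵢ(yᵢ − βxᵢ)/2 − β/2 = 0, so β = Σxᵢyᵢ / (Σxᵢ² + σ²/τ²).
Σxᵢyᵢ = 6·14 + 5·11 + 3·8 + 5·8 + 4·7 = 231; Σxᵢ² = 111; σ²/τ² = 1.
β̂_MAP = 231 / (111 + 1) = 231/112 ≈ 2.063.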